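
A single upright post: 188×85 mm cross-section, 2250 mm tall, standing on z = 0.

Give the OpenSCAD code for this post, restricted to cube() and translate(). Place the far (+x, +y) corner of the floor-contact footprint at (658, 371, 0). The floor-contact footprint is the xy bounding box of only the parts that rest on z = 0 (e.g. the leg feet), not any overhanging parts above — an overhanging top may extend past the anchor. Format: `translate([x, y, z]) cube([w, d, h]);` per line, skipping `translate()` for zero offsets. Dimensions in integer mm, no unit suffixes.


translate([470, 286, 0]) cube([188, 85, 2250]);


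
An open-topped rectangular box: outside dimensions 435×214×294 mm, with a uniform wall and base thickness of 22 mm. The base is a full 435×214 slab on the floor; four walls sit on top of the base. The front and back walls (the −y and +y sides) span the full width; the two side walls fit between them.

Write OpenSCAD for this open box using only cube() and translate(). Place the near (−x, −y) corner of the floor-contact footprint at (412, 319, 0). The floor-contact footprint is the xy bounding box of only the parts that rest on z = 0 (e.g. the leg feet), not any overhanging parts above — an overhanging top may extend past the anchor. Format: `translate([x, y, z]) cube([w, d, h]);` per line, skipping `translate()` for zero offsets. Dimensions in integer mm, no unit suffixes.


translate([412, 319, 0]) cube([435, 214, 22]);
translate([412, 319, 22]) cube([435, 22, 272]);
translate([412, 511, 22]) cube([435, 22, 272]);
translate([412, 341, 22]) cube([22, 170, 272]);
translate([825, 341, 22]) cube([22, 170, 272]);


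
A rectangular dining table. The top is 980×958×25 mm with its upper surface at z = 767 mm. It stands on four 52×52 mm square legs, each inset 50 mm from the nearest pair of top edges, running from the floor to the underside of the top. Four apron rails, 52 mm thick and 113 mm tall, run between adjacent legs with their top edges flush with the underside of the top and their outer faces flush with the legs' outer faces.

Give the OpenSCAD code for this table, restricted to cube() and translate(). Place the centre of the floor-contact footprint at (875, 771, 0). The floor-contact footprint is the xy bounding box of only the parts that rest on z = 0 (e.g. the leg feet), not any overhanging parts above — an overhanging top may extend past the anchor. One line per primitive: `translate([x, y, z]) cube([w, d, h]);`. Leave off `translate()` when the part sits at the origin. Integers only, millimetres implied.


translate([385, 292, 742]) cube([980, 958, 25]);
translate([435, 342, 0]) cube([52, 52, 742]);
translate([1263, 342, 0]) cube([52, 52, 742]);
translate([435, 1148, 0]) cube([52, 52, 742]);
translate([1263, 1148, 0]) cube([52, 52, 742]);
translate([487, 342, 629]) cube([776, 52, 113]);
translate([487, 1148, 629]) cube([776, 52, 113]);
translate([435, 394, 629]) cube([52, 754, 113]);
translate([1263, 394, 629]) cube([52, 754, 113]);


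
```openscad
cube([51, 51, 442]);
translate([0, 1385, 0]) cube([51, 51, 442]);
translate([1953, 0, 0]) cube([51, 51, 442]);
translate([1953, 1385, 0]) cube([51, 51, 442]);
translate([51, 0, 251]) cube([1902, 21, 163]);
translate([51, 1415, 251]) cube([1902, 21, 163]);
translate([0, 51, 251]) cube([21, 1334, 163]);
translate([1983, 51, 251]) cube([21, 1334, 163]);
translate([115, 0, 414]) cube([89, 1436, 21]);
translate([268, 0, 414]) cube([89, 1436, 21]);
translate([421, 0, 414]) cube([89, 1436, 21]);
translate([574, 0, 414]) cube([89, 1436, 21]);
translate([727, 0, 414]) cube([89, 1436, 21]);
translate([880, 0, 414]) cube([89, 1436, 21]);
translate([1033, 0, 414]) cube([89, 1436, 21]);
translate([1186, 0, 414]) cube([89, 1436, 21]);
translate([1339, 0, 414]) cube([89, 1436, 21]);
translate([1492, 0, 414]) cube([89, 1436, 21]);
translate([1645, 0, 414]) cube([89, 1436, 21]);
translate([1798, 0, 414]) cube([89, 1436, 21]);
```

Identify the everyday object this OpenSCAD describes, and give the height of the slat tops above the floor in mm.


A bed frame. The slat-top height is 435 mm.

Four posts, four rails, and a row of slats — a bed frame. Slats sit on the rails at z = 251 + 163 = 414; with slat thickness 21, the top is 435 mm.


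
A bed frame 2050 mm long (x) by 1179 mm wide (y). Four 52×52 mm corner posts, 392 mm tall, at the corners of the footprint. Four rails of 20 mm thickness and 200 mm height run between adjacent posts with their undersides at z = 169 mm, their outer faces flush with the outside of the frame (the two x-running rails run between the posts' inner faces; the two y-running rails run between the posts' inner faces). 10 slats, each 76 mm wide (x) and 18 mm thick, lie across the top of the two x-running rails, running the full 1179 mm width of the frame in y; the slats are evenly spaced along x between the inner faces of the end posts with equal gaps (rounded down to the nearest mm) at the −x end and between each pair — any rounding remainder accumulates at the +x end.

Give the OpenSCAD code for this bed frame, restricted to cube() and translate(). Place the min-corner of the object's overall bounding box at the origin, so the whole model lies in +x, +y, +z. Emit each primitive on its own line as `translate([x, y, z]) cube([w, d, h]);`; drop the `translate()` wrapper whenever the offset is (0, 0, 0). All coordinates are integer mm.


cube([52, 52, 392]);
translate([0, 1127, 0]) cube([52, 52, 392]);
translate([1998, 0, 0]) cube([52, 52, 392]);
translate([1998, 1127, 0]) cube([52, 52, 392]);
translate([52, 0, 169]) cube([1946, 20, 200]);
translate([52, 1159, 169]) cube([1946, 20, 200]);
translate([0, 52, 169]) cube([20, 1075, 200]);
translate([2030, 52, 169]) cube([20, 1075, 200]);
translate([159, 0, 369]) cube([76, 1179, 18]);
translate([342, 0, 369]) cube([76, 1179, 18]);
translate([525, 0, 369]) cube([76, 1179, 18]);
translate([708, 0, 369]) cube([76, 1179, 18]);
translate([891, 0, 369]) cube([76, 1179, 18]);
translate([1074, 0, 369]) cube([76, 1179, 18]);
translate([1257, 0, 369]) cube([76, 1179, 18]);
translate([1440, 0, 369]) cube([76, 1179, 18]);
translate([1623, 0, 369]) cube([76, 1179, 18]);
translate([1806, 0, 369]) cube([76, 1179, 18]);


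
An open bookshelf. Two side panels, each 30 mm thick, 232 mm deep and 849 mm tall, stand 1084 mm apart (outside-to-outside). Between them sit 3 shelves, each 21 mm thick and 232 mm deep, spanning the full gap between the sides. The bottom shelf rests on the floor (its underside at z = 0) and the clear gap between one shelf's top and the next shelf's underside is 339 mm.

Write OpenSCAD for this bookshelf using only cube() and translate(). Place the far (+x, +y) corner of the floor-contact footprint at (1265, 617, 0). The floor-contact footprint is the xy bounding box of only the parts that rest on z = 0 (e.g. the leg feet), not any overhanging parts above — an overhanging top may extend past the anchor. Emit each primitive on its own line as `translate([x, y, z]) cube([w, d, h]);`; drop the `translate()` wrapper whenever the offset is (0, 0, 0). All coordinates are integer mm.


translate([181, 385, 0]) cube([30, 232, 849]);
translate([1235, 385, 0]) cube([30, 232, 849]);
translate([211, 385, 0]) cube([1024, 232, 21]);
translate([211, 385, 360]) cube([1024, 232, 21]);
translate([211, 385, 720]) cube([1024, 232, 21]);


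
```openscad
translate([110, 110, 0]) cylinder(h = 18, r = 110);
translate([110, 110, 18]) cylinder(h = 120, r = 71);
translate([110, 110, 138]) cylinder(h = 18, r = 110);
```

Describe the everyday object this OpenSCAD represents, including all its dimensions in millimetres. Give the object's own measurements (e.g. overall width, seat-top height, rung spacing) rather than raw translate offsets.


A spool: two coaxial disc flanges of radius 110 mm and thickness 18 mm, joined by a core cylinder of radius 71 mm and height 120 mm. The lower flange rests on z = 0 and the three cylinders share a vertical axis.


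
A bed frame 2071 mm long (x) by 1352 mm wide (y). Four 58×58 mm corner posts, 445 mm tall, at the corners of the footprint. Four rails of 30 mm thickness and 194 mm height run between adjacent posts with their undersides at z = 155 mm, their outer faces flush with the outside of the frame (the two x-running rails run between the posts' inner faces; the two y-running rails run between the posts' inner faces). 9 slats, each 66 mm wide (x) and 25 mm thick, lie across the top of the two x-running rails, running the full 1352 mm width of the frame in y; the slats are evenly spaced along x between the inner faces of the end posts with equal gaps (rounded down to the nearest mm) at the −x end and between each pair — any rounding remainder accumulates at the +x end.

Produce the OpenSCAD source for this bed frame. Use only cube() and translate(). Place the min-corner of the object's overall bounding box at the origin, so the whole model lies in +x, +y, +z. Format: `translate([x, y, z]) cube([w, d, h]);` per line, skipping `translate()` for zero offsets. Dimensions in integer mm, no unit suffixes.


cube([58, 58, 445]);
translate([0, 1294, 0]) cube([58, 58, 445]);
translate([2013, 0, 0]) cube([58, 58, 445]);
translate([2013, 1294, 0]) cube([58, 58, 445]);
translate([58, 0, 155]) cube([1955, 30, 194]);
translate([58, 1322, 155]) cube([1955, 30, 194]);
translate([0, 58, 155]) cube([30, 1236, 194]);
translate([2041, 58, 155]) cube([30, 1236, 194]);
translate([194, 0, 349]) cube([66, 1352, 25]);
translate([396, 0, 349]) cube([66, 1352, 25]);
translate([598, 0, 349]) cube([66, 1352, 25]);
translate([800, 0, 349]) cube([66, 1352, 25]);
translate([1002, 0, 349]) cube([66, 1352, 25]);
translate([1204, 0, 349]) cube([66, 1352, 25]);
translate([1406, 0, 349]) cube([66, 1352, 25]);
translate([1608, 0, 349]) cube([66, 1352, 25]);
translate([1810, 0, 349]) cube([66, 1352, 25]);


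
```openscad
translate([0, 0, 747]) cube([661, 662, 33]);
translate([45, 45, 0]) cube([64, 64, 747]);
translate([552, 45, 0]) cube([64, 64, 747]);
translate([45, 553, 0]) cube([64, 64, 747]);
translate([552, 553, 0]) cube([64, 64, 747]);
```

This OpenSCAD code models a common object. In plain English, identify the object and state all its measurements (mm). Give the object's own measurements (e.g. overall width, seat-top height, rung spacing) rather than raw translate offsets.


A rectangular dining table. The top is 661×662×33 mm with its upper surface at z = 780 mm. It stands on four 64×64 mm square legs, each inset 45 mm from the nearest pair of top edges, running from the floor to the underside of the top.


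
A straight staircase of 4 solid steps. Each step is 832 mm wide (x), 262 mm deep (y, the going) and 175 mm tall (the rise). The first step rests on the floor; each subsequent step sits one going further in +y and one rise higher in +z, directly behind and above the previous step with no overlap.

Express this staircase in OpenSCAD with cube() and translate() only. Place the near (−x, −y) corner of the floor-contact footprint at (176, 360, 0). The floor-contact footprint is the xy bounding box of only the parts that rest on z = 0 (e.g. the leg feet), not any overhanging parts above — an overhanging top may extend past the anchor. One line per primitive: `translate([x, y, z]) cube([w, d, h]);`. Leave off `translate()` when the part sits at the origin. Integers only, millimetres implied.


translate([176, 360, 0]) cube([832, 262, 175]);
translate([176, 622, 175]) cube([832, 262, 175]);
translate([176, 884, 350]) cube([832, 262, 175]);
translate([176, 1146, 525]) cube([832, 262, 175]);


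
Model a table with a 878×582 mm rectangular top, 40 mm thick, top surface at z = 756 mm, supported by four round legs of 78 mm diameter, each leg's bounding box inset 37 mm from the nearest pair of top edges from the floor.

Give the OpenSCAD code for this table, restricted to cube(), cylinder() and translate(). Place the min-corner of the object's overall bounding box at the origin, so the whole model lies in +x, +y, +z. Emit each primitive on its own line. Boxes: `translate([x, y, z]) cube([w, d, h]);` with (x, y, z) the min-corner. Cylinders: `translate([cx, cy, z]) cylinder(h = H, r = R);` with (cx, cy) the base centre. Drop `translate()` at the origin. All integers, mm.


translate([0, 0, 716]) cube([878, 582, 40]);
translate([76, 76, 0]) cylinder(h = 716, r = 39);
translate([802, 76, 0]) cylinder(h = 716, r = 39);
translate([76, 506, 0]) cylinder(h = 716, r = 39);
translate([802, 506, 0]) cylinder(h = 716, r = 39);


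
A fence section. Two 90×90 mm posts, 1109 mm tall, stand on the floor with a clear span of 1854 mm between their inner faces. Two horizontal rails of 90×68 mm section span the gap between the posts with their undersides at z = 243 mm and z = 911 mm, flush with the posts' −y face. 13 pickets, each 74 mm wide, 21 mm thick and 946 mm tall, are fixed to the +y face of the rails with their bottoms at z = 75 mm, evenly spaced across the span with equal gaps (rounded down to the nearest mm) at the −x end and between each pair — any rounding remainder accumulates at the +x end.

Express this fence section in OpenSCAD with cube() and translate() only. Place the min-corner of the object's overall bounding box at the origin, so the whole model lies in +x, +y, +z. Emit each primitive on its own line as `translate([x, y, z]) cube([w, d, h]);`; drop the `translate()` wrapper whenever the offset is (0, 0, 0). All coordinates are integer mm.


cube([90, 90, 1109]);
translate([1944, 0, 0]) cube([90, 90, 1109]);
translate([90, 0, 243]) cube([1854, 90, 68]);
translate([90, 0, 911]) cube([1854, 90, 68]);
translate([153, 90, 75]) cube([74, 21, 946]);
translate([290, 90, 75]) cube([74, 21, 946]);
translate([427, 90, 75]) cube([74, 21, 946]);
translate([564, 90, 75]) cube([74, 21, 946]);
translate([701, 90, 75]) cube([74, 21, 946]);
translate([838, 90, 75]) cube([74, 21, 946]);
translate([975, 90, 75]) cube([74, 21, 946]);
translate([1112, 90, 75]) cube([74, 21, 946]);
translate([1249, 90, 75]) cube([74, 21, 946]);
translate([1386, 90, 75]) cube([74, 21, 946]);
translate([1523, 90, 75]) cube([74, 21, 946]);
translate([1660, 90, 75]) cube([74, 21, 946]);
translate([1797, 90, 75]) cube([74, 21, 946]);


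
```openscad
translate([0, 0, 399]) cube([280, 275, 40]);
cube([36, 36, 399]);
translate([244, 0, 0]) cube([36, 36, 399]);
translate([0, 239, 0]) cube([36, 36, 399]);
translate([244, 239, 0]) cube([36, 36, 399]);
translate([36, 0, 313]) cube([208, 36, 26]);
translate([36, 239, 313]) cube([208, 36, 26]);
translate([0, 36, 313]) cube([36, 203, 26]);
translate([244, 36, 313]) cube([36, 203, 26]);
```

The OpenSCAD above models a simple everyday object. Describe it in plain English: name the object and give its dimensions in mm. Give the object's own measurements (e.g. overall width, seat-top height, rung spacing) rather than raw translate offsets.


A four-legged stool. The seat is a 280×275×40 mm slab whose top surface is at z = 439 mm; four square legs, each 36×36 mm in cross-section, run from the floor (z = 0) to the underside of the seat, each flush with a corner of the seat. Four stretchers, 36 mm wide and 26 mm tall, connect adjacent legs with their undersides at z = 313 mm, each running between the inner faces of the legs it joins and aligned with the legs' outer faces on the other axis.


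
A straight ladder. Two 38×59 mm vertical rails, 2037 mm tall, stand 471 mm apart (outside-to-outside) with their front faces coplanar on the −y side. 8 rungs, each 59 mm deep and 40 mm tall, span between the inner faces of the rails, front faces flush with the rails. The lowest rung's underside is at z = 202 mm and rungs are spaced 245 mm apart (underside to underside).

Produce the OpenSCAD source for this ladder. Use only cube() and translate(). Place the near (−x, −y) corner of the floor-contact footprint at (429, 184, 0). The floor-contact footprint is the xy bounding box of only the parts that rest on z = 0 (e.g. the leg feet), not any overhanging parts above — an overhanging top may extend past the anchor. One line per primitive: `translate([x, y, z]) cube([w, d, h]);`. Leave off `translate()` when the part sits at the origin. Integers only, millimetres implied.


translate([429, 184, 0]) cube([38, 59, 2037]);
translate([862, 184, 0]) cube([38, 59, 2037]);
translate([467, 184, 202]) cube([395, 59, 40]);
translate([467, 184, 447]) cube([395, 59, 40]);
translate([467, 184, 692]) cube([395, 59, 40]);
translate([467, 184, 937]) cube([395, 59, 40]);
translate([467, 184, 1182]) cube([395, 59, 40]);
translate([467, 184, 1427]) cube([395, 59, 40]);
translate([467, 184, 1672]) cube([395, 59, 40]);
translate([467, 184, 1917]) cube([395, 59, 40]);


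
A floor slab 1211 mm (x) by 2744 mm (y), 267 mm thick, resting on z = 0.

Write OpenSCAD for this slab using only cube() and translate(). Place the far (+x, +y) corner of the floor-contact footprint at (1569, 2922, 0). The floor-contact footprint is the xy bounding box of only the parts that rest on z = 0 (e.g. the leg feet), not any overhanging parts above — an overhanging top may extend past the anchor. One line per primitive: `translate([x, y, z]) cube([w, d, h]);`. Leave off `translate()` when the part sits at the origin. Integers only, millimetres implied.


translate([358, 178, 0]) cube([1211, 2744, 267]);


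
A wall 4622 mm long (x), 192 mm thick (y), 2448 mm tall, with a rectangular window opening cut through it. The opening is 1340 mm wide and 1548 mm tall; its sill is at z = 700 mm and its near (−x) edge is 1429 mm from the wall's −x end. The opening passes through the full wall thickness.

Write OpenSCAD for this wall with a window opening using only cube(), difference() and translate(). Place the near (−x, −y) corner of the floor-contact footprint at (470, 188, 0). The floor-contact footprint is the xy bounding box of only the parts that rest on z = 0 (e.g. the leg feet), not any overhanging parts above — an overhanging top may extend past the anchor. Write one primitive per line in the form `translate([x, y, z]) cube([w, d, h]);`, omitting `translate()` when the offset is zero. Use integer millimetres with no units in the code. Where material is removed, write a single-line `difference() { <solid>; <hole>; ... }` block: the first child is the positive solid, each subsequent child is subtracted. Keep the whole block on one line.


difference() { translate([470, 188, 0]) cube([4622, 192, 2448]); translate([1899, 188, 700]) cube([1340, 192, 1548]); }


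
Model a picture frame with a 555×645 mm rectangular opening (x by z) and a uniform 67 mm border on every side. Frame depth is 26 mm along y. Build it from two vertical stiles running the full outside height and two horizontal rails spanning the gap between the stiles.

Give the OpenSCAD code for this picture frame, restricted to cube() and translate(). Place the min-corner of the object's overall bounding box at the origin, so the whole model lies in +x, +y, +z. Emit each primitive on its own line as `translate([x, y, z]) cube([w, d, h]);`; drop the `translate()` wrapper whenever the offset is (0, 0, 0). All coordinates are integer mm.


cube([67, 26, 779]);
translate([622, 0, 0]) cube([67, 26, 779]);
translate([67, 0, 0]) cube([555, 26, 67]);
translate([67, 0, 712]) cube([555, 26, 67]);


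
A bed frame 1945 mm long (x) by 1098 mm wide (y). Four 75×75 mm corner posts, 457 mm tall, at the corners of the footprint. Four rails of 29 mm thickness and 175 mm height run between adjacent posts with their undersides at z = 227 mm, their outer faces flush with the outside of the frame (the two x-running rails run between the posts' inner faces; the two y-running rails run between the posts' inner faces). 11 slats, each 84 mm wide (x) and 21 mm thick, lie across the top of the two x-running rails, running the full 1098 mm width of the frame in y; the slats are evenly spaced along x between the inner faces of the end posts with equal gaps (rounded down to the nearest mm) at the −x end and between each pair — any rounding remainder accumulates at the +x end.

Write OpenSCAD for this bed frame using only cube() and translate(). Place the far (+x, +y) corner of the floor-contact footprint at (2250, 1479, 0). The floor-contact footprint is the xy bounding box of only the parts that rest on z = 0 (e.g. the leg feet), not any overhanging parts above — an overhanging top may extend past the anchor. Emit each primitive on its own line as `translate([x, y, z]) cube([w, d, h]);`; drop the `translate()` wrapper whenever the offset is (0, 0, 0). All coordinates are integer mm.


// slat z = rail_z + rail_h = 227 + 175 = 402
// slat gap = ⌊(1795 − 11·84) / 12⌋ = 72
translate([305, 381, 0]) cube([75, 75, 457]);
translate([305, 1404, 0]) cube([75, 75, 457]);
translate([2175, 381, 0]) cube([75, 75, 457]);
translate([2175, 1404, 0]) cube([75, 75, 457]);
translate([380, 381, 227]) cube([1795, 29, 175]);
translate([380, 1450, 227]) cube([1795, 29, 175]);
translate([305, 456, 227]) cube([29, 948, 175]);
translate([2221, 456, 227]) cube([29, 948, 175]);
translate([452, 381, 402]) cube([84, 1098, 21]);
translate([608, 381, 402]) cube([84, 1098, 21]);
translate([764, 381, 402]) cube([84, 1098, 21]);
translate([920, 381, 402]) cube([84, 1098, 21]);
translate([1076, 381, 402]) cube([84, 1098, 21]);
translate([1232, 381, 402]) cube([84, 1098, 21]);
translate([1388, 381, 402]) cube([84, 1098, 21]);
translate([1544, 381, 402]) cube([84, 1098, 21]);
translate([1700, 381, 402]) cube([84, 1098, 21]);
translate([1856, 381, 402]) cube([84, 1098, 21]);
translate([2012, 381, 402]) cube([84, 1098, 21]);


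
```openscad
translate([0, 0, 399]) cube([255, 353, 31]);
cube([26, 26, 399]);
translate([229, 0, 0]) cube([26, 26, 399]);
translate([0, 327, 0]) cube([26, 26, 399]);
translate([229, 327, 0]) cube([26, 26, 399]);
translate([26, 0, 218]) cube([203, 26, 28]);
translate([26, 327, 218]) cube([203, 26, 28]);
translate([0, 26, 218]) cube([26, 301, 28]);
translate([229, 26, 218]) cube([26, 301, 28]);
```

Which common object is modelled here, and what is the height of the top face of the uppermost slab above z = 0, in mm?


A stool. The seat height is 430 mm.

A 255×353×31 slab at z = 399 on four corner posts — a stool. The seat top is 399 + 31 = 430 mm.


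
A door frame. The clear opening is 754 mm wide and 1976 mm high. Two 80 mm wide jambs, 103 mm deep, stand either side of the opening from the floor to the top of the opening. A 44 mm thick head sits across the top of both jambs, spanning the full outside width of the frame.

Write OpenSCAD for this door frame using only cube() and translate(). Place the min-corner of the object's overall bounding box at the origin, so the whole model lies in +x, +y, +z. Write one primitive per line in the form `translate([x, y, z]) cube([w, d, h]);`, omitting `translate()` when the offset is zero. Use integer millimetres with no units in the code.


cube([80, 103, 1976]);
translate([834, 0, 0]) cube([80, 103, 1976]);
translate([0, 0, 1976]) cube([914, 103, 44]);


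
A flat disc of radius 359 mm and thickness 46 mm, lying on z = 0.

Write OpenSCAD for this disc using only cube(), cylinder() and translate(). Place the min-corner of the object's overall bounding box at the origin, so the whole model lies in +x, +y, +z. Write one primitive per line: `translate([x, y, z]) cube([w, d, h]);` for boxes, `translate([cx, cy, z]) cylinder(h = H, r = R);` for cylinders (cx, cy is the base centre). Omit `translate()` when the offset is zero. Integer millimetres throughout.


translate([359, 359, 0]) cylinder(h = 46, r = 359);


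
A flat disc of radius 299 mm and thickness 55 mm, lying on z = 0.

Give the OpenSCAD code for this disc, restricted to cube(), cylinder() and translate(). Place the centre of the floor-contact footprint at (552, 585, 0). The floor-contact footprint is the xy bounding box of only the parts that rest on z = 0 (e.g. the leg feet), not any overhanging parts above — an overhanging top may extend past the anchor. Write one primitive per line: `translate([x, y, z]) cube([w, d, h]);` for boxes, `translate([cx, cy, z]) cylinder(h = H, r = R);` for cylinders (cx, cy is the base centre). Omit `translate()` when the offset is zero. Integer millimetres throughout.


translate([552, 585, 0]) cylinder(h = 55, r = 299);


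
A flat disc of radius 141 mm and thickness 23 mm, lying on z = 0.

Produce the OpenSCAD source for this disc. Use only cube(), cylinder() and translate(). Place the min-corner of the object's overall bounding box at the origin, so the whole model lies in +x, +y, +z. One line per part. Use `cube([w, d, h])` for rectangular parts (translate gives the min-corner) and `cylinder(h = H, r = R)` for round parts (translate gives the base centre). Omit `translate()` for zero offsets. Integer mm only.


translate([141, 141, 0]) cylinder(h = 23, r = 141);


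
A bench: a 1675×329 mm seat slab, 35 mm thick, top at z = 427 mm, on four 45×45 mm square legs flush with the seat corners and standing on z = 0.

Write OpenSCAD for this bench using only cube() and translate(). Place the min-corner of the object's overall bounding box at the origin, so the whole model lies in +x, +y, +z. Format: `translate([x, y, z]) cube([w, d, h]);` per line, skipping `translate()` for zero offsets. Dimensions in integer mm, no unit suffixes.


translate([0, 0, 392]) cube([1675, 329, 35]);
cube([45, 45, 392]);
translate([0, 284, 0]) cube([45, 45, 392]);
translate([1630, 0, 0]) cube([45, 45, 392]);
translate([1630, 284, 0]) cube([45, 45, 392]);


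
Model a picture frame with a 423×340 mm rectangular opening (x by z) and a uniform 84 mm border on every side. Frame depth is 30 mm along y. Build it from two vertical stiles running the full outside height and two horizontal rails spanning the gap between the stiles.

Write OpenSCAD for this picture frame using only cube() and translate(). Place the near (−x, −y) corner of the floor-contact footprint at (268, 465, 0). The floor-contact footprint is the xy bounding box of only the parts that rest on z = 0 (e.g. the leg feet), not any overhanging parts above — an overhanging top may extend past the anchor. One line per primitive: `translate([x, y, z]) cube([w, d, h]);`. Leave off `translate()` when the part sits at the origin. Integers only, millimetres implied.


translate([268, 465, 0]) cube([84, 30, 508]);
translate([775, 465, 0]) cube([84, 30, 508]);
translate([352, 465, 0]) cube([423, 30, 84]);
translate([352, 465, 424]) cube([423, 30, 84]);


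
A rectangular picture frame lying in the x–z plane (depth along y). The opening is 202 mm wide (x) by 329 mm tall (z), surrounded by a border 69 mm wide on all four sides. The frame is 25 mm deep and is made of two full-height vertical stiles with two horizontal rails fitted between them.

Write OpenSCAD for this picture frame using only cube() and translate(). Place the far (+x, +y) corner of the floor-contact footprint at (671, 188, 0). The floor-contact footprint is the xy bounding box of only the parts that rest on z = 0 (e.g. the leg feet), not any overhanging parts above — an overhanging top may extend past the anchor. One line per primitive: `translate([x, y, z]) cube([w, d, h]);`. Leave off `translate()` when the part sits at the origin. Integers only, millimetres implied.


translate([331, 163, 0]) cube([69, 25, 467]);
translate([602, 163, 0]) cube([69, 25, 467]);
translate([400, 163, 0]) cube([202, 25, 69]);
translate([400, 163, 398]) cube([202, 25, 69]);


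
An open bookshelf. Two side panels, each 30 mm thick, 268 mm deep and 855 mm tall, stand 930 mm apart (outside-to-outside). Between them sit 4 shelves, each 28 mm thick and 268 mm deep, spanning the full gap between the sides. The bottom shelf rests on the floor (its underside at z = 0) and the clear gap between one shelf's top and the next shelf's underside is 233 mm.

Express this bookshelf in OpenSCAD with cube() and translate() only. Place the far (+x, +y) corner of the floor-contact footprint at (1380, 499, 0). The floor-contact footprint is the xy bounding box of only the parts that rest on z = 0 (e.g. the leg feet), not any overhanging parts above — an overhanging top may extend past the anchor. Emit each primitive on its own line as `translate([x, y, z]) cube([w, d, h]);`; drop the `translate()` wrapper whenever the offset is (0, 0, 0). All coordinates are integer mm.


translate([450, 231, 0]) cube([30, 268, 855]);
translate([1350, 231, 0]) cube([30, 268, 855]);
translate([480, 231, 0]) cube([870, 268, 28]);
translate([480, 231, 261]) cube([870, 268, 28]);
translate([480, 231, 522]) cube([870, 268, 28]);
translate([480, 231, 783]) cube([870, 268, 28]);


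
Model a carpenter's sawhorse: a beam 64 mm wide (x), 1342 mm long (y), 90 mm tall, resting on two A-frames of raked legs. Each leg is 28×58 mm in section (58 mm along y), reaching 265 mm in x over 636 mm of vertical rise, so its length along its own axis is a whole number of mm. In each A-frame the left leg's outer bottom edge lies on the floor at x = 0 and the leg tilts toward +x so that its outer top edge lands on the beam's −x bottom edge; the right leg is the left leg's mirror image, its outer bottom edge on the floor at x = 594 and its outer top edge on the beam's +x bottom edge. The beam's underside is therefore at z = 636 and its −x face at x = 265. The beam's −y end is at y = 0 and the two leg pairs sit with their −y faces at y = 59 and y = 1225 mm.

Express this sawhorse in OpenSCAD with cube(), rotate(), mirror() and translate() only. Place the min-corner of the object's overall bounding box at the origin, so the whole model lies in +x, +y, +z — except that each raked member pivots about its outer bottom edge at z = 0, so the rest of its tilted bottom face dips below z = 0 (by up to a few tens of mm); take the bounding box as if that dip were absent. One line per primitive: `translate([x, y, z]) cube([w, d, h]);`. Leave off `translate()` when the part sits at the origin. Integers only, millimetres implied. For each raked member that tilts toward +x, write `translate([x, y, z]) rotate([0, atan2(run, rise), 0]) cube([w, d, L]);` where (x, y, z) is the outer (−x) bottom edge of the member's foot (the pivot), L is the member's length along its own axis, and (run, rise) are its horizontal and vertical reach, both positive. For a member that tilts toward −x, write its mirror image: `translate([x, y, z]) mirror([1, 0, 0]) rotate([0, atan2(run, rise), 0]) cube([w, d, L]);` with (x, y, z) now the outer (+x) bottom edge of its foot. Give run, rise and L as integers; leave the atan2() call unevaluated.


translate([265, 0, 636]) cube([64, 1342, 90]);
translate([0, 59, 0]) rotate([0, atan2(265, 636), 0]) cube([28, 58, 689]);
translate([594, 59, 0]) mirror([1, 0, 0]) rotate([0, atan2(265, 636), 0]) cube([28, 58, 689]);
translate([0, 1225, 0]) rotate([0, atan2(265, 636), 0]) cube([28, 58, 689]);
translate([594, 1225, 0]) mirror([1, 0, 0]) rotate([0, atan2(265, 636), 0]) cube([28, 58, 689]);


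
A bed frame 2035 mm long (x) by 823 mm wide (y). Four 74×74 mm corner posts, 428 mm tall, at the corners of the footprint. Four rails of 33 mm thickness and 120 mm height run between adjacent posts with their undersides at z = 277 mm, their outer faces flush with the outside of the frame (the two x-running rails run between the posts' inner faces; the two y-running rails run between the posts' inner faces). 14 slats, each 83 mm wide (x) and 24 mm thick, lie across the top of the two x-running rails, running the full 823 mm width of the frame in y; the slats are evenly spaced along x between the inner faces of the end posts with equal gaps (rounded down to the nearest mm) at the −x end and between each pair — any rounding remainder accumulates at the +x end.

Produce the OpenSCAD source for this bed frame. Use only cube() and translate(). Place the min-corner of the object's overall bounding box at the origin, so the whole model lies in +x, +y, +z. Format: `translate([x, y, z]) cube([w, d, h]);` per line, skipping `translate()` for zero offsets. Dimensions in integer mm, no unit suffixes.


cube([74, 74, 428]);
translate([0, 749, 0]) cube([74, 74, 428]);
translate([1961, 0, 0]) cube([74, 74, 428]);
translate([1961, 749, 0]) cube([74, 74, 428]);
translate([74, 0, 277]) cube([1887, 33, 120]);
translate([74, 790, 277]) cube([1887, 33, 120]);
translate([0, 74, 277]) cube([33, 675, 120]);
translate([2002, 74, 277]) cube([33, 675, 120]);
translate([122, 0, 397]) cube([83, 823, 24]);
translate([253, 0, 397]) cube([83, 823, 24]);
translate([384, 0, 397]) cube([83, 823, 24]);
translate([515, 0, 397]) cube([83, 823, 24]);
translate([646, 0, 397]) cube([83, 823, 24]);
translate([777, 0, 397]) cube([83, 823, 24]);
translate([908, 0, 397]) cube([83, 823, 24]);
translate([1039, 0, 397]) cube([83, 823, 24]);
translate([1170, 0, 397]) cube([83, 823, 24]);
translate([1301, 0, 397]) cube([83, 823, 24]);
translate([1432, 0, 397]) cube([83, 823, 24]);
translate([1563, 0, 397]) cube([83, 823, 24]);
translate([1694, 0, 397]) cube([83, 823, 24]);
translate([1825, 0, 397]) cube([83, 823, 24]);


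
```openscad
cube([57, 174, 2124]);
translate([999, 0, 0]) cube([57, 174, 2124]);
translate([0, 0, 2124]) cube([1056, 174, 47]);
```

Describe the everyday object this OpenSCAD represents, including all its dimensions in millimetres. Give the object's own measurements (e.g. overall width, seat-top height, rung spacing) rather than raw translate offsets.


A door frame. The clear opening is 942 mm wide and 2124 mm high. Two 57 mm wide jambs, 174 mm deep, stand either side of the opening from the floor to the top of the opening. A 47 mm thick head sits across the top of both jambs, spanning the full outside width of the frame.


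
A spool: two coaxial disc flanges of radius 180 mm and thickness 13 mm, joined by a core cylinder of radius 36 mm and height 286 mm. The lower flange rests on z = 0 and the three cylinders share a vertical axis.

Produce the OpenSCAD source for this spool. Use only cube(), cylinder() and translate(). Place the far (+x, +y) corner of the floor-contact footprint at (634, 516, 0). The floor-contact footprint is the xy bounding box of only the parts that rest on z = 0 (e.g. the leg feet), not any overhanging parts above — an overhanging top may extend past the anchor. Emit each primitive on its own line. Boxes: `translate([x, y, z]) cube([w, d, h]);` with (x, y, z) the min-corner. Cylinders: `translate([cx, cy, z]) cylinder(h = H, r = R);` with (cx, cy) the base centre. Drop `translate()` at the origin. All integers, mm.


translate([454, 336, 0]) cylinder(h = 13, r = 180);
translate([454, 336, 13]) cylinder(h = 286, r = 36);
translate([454, 336, 299]) cylinder(h = 13, r = 180);


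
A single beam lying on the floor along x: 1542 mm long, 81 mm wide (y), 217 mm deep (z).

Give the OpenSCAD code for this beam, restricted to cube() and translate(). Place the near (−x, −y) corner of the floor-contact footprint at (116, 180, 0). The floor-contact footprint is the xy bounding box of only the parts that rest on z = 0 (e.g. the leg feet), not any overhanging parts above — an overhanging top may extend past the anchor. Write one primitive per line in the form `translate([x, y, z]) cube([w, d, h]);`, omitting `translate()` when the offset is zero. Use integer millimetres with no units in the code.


translate([116, 180, 0]) cube([1542, 81, 217]);


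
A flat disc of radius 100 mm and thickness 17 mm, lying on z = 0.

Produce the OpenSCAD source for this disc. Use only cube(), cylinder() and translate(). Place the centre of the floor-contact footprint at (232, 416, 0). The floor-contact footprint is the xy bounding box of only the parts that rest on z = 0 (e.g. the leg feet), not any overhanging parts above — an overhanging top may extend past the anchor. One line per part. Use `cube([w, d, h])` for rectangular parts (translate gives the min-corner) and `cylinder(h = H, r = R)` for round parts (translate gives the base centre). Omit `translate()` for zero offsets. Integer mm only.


translate([232, 416, 0]) cylinder(h = 17, r = 100);


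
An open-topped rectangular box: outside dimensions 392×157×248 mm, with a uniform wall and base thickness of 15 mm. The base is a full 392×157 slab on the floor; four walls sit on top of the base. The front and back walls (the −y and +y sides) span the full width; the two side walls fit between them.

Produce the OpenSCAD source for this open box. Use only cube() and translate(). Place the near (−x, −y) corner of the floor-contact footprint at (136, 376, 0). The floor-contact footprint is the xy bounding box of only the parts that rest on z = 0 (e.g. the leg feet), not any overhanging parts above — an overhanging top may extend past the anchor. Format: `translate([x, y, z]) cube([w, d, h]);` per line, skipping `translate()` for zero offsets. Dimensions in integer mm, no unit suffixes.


translate([136, 376, 0]) cube([392, 157, 15]);
translate([136, 376, 15]) cube([392, 15, 233]);
translate([136, 518, 15]) cube([392, 15, 233]);
translate([136, 391, 15]) cube([15, 127, 233]);
translate([513, 391, 15]) cube([15, 127, 233]);


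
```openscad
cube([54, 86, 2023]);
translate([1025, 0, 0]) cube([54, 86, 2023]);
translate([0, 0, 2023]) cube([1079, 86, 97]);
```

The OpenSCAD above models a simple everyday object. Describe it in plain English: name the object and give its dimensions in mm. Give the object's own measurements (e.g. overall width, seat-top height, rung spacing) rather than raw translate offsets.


A door frame. The clear opening is 971 mm wide and 2023 mm high. Two 54 mm wide jambs, 86 mm deep, stand either side of the opening from the floor to the top of the opening. A 97 mm thick head sits across the top of both jambs, spanning the full outside width of the frame.


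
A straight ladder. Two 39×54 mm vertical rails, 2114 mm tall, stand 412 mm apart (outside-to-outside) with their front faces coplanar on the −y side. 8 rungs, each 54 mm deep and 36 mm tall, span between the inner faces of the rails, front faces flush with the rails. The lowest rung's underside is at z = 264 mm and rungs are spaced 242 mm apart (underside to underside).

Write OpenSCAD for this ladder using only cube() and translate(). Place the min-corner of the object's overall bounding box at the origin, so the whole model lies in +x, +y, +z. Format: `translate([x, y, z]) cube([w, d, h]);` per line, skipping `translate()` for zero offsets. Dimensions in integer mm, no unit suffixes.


cube([39, 54, 2114]);
translate([373, 0, 0]) cube([39, 54, 2114]);
translate([39, 0, 264]) cube([334, 54, 36]);
translate([39, 0, 506]) cube([334, 54, 36]);
translate([39, 0, 748]) cube([334, 54, 36]);
translate([39, 0, 990]) cube([334, 54, 36]);
translate([39, 0, 1232]) cube([334, 54, 36]);
translate([39, 0, 1474]) cube([334, 54, 36]);
translate([39, 0, 1716]) cube([334, 54, 36]);
translate([39, 0, 1958]) cube([334, 54, 36]);


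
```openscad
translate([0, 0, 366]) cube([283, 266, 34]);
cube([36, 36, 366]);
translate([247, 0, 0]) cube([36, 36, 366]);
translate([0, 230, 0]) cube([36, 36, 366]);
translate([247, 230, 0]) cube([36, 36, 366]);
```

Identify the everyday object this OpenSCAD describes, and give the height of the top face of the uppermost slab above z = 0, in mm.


A stool. The seat height is 400 mm.

A 283×266×34 slab at z = 366 on four corner posts — a stool. The seat top is 366 + 34 = 400 mm.


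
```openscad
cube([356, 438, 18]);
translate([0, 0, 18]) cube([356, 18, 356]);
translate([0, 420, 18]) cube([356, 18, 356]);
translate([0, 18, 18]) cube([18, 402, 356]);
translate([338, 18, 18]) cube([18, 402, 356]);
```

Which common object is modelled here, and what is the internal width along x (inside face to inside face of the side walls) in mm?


An open box. The internal width is 320 mm.

A 356×438 base slab with four walls standing on it — an open box. The base is 356 mm wide and the walls are 18 mm thick, so the internal width is 356 − 2 × 18 = 320 mm.


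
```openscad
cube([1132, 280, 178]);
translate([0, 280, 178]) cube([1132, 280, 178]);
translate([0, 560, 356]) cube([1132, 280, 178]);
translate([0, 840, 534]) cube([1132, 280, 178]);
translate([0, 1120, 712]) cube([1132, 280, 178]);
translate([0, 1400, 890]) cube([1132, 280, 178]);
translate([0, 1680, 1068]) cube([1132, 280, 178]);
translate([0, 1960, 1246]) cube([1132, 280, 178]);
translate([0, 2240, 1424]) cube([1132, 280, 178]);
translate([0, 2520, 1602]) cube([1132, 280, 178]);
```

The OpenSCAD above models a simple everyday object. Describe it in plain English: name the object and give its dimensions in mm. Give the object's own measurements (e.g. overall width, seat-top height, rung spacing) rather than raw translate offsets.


A straight staircase of 10 solid steps. Each step is 1132 mm wide (x), 280 mm deep (y, the going) and 178 mm tall (the rise). The first step rests on the floor; each subsequent step sits one going further in +y and one rise higher in +z, directly behind and above the previous step with no overlap.
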